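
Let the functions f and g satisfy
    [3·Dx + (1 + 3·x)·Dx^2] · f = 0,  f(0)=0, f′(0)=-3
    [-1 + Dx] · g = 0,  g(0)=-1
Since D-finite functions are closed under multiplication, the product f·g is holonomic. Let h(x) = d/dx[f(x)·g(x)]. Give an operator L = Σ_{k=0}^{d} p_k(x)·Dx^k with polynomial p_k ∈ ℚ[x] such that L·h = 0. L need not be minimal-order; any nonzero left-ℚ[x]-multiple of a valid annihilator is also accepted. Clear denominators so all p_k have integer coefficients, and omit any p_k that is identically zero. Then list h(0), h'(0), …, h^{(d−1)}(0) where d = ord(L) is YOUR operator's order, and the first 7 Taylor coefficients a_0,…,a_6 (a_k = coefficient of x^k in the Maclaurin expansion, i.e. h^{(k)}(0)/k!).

L = (13 - 12·x + 9·x^2) + (-11 + 15·x - 18·x^2)·Dx + (-2 - 3·x + 9·x^2)·Dx^2  (order 2).
h: a_k = 3, -3, 18, -52, 1289/8, -3921/8, 44561/30, …
ICs: h(0) = 3, h′(0) = -3.

f: a_k = 0, -3, 9/2, -9, 81/4, -243/5, 243/2, …
g: a_k = -1, -1, -1/2, -1/6, -1/24, -1/120, -1/720, …
Sym-product of L_f,L_g gives L₀ (≤ ord 2).
Differentiate: ansatz ord ≤ ord L₀ ⇒ L.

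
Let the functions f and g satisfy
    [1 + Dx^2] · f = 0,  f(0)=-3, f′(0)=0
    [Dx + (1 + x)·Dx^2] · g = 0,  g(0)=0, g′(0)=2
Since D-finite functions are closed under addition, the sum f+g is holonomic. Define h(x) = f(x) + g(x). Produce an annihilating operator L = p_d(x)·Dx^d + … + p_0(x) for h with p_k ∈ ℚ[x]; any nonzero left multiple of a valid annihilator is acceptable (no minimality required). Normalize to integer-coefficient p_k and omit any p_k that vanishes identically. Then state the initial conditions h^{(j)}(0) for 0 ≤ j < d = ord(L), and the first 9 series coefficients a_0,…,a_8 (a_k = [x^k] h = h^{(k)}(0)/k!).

f: a_k = -3, 0, 3/2, 0, -1/8, 0, 1/240, 0, -1/13440, …
g: a_k = 0, 2, -1, 2/3, -1/2, 2/5, -1/3, 2/7, -1/4, …
Sum ⇒ L₀ = lclm(L_f,L_g) in ℚ(x)⟨Dx⟩.
L = (7 + 2·x + x^2)·Dx + (3 + 5·x + 3·x^2 + x^3)·Dx^2 + (7 + 2·x + x^2)·Dx^3 + (3 + 5·x + 3·x^2 + x^3)·Dx^4  (order 4).
h: a_k = -3, 2, 1/2, 2/3, -5/8, 2/5, -79/240, 2/7, -3361/13440, …
ICs: h(0) = -3, h′(0) = 2, h′′(0) = 1, h′′′(0) = 4.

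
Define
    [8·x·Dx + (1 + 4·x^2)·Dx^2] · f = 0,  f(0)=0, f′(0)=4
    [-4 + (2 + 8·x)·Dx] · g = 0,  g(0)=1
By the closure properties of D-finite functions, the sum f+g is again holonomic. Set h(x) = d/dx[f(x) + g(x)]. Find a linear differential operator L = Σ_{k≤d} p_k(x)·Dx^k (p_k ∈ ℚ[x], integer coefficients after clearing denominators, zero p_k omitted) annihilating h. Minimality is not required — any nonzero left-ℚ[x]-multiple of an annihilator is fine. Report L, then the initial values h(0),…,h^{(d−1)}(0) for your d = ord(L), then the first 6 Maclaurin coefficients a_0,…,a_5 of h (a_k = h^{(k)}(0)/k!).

f: a_k = 0, 4, 0, -16/3, 0, 64/5, …
g: a_k = 1, 2, -2, 4, -10, 28, …
h₀=f+g: left-lcm gives L₀, ord ≤ 3.
h=h₀': d/dx-closure on L₀ ⇒ L.
L = (-8 - 80·x + 96·x^2 + 192·x^3) + (-10 - 32·x - 64·x^2 + 384·x^3 + 672·x^4)·Dx + (-1 + 24·x^2 + 48·x^3 + 112·x^4 + 192·x^5)·Dx^2  (order 2).
h: a_k = 6, -4, -4, -40, 204, -504, …
ICs: h(0) = 6, h′(0) = -4.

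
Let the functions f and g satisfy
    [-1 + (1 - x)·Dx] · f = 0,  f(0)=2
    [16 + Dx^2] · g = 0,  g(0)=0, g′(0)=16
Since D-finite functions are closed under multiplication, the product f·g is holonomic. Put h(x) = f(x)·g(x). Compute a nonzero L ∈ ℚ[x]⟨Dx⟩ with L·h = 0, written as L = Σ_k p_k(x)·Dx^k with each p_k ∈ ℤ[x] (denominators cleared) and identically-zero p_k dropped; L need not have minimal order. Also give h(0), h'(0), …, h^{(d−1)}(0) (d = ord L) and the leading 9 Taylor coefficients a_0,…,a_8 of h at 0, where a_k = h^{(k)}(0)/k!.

f: a_k = 2, 2, 2, 2, 2, 2, 2, 2, 2, …
g: a_k = 0, 16, 0, -128/3, 0, 512/15, 0, -4096/315, 0, …
f·g: L₀ = L_f ⊗_s L_g, ord ≤ 1·2.
L = (-16 + 16·x) + 2·Dx + (-1 + x)·Dx^2  (order 2).
h: a_k = 0, 32, 32, -160/3, -160/3, 224/15, 224/15, -3488/315, -3488/315, …
ICs: h(0) = 0, h′(0) = 32.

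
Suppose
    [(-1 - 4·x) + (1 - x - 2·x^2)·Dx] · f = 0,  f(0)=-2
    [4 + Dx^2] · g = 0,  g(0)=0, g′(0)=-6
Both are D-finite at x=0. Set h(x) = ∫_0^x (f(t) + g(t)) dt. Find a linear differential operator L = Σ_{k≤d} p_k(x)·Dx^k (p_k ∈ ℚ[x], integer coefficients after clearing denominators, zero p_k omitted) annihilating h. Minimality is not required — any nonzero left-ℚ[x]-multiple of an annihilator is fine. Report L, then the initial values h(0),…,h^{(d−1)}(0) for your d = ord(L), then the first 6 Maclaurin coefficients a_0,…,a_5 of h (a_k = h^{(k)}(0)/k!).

f: a_k = -2, -2, -6, -10, -22, -42, …
g: a_k = 0, -6, 0, 4, 0, -4/5, …
Sum ⇒ L₀ = lclm(L_f,L_g) in ℚ(x)⟨Dx⟩.
h=∫h₀ ⇒ L = L₀·Dx.
L = (68 + 304·x + 200·x^2 + 320·x^3 + 160·x^4 + 128·x^5)·Dx + (-20 + 12·x + 24·x^2 + 8·x^3 + 48·x^4 + 96·x^5 + 64·x^6)·Dx^2 + (17 + 76·x + 50·x^2 + 80·x^3 + 40·x^4 + 32·x^5)·Dx^3 + (-5 + 3·x + 6·x^2 + 2·x^3 + 12·x^4 + 24·x^5 + 16·x^6)·Dx^4  (order 4).
h: a_k = 0, -2, -4, -2, -3/2, -22/5, …
ICs: h(0) = 0, h′(0) = -2, h′′(0) = -8, h′′′(0) = -12.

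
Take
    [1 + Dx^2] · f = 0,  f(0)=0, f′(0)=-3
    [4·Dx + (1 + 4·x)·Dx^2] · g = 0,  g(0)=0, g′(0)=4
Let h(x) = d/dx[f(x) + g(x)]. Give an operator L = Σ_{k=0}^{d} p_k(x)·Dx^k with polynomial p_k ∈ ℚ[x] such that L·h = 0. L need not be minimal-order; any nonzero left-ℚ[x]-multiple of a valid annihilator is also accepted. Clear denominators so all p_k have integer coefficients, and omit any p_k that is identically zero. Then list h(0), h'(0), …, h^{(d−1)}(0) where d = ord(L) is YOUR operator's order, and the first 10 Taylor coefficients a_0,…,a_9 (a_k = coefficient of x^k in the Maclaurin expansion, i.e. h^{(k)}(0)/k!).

L = (388 + 32·x + 64·x^2) + (33 + 140·x + 48·x^2 + 64·x^3)·Dx + (388 + 32·x + 64·x^2)·Dx^2 + (33 + 140·x + 48·x^2 + 64·x^3)·Dx^3  (order 3).
h: a_k = 1, -16, 131/2, -256, 8191/8, -4096, 3932161/240, -65536, 3523215359/13440, -1048576, …
ICs: h(0) = 1, h′(0) = -16, h′′(0) = 131.

f: a_k = 0, -3, 0, 1/2, 0, -1/40, 0, 1/1680, 0, -1/120960, …
g: a_k = 0, 4, -8, 64/3, -64, 1024/5, -2048/3, 16384/7, -8192, 262144/9, …
L₀ := lclm(L_f,L_g); ord L₀ ≤ 2+2.
Derive L from L₀ (diff closure).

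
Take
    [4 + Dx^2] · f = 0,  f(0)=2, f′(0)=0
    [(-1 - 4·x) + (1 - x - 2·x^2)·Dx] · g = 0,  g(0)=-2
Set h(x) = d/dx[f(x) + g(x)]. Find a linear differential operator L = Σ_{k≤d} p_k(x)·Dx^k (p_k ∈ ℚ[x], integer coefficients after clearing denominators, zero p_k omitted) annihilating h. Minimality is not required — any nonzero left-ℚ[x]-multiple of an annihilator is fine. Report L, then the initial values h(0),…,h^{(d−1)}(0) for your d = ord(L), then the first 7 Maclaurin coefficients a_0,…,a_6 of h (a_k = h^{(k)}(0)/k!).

f: a_k = 2, 0, -4, 0, 4/3, 0, -8/45, …
g: a_k = -2, -2, -6, -10, -22, -42, -86, …
L₀ := lclm(L_f,L_g); ord L₀ ≤ 2+1.
h₀' ⇒ L via d/dx closure of L₀.
L = (576 + 2400·x + 5616·x^2 + 3360·x^3 + 3840·x^4 + 1152·x^5 + 768·x^6) + (-68 - 236·x + 240·x^2 + 488·x^3 + 560·x^4 + 672·x^5 + 448·x^6 + 256·x^7)·Dx + (144 + 600·x + 1404·x^2 + 840·x^3 + 960·x^4 + 288·x^5 + 192·x^6)·Dx^2 + (-17 - 59·x + 60·x^2 + 122·x^3 + 140·x^4 + 168·x^5 + 112·x^6 + 64·x^7)·Dx^3  (order 3).
h: a_k = -2, -20, -30, -248/3, -210, -7756/15, -1190, …
ICs: h(0) = -2, h′(0) = -20, h′′(0) = -60.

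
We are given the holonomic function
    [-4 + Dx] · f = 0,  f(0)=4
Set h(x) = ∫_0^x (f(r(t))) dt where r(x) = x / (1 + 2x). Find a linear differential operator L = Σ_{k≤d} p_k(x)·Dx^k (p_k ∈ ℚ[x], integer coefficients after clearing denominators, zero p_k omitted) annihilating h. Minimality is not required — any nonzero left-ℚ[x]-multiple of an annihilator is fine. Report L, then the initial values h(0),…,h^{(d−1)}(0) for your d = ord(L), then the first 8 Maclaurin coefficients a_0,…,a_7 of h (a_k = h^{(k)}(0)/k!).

L = -4·Dx + (1 + 4·x + 4·x^2)·Dx^2  (order 2).
h: a_k = 0, 4, 8, 0, -16/3, 128/15, -128/15, 1024/315, …
ICs: h(0) = 0, h′(0) = 4.

f: a_k = 4, 16, 32, 128/3, 128/3, 512/15, 1024/45, 4096/315, …
h₀=f(r): pull back L_f along r ⇒ L₀.
h=∫h₀ ⇒ L = L₀·Dx.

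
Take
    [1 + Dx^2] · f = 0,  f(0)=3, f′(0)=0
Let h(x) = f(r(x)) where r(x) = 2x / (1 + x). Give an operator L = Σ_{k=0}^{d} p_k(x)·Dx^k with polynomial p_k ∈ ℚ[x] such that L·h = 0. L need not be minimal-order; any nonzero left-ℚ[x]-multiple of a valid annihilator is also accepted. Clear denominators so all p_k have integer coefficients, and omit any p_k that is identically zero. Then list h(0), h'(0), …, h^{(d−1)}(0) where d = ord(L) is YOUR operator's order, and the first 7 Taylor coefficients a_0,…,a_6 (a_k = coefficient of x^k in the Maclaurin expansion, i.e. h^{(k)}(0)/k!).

f: a_k = 3, 0, -3/2, 0, 1/8, 0, -1/240, …
L₀ from L_f via x↦r, Dx↦r'^{-1}Dx.
L = 4 + (2 + 6·x + 6·x^2 + 2·x^3)·Dx + (1 + 4·x + 6·x^2 + 4·x^3 + x^4)·Dx^2  (order 2).
h: a_k = 3, 0, -6, 12, -16, 16, -154/15, …
ICs: h(0) = 3, h′(0) = 0.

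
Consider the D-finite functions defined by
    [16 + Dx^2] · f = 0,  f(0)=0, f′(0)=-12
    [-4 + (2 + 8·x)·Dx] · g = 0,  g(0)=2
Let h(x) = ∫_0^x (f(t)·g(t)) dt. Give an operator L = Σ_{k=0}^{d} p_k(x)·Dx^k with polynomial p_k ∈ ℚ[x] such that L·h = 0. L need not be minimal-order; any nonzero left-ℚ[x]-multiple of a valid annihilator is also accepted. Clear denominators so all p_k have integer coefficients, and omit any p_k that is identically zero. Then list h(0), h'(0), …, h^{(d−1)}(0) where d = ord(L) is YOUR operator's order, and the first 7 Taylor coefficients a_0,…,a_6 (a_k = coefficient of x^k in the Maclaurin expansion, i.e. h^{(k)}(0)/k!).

f: a_k = 0, -12, 0, 32, 0, -128/5, 0, …
g: a_k = 2, 4, -4, 8, -20, 56, -168, …
Sym-product of L_f,L_g gives L₀ (≤ ord 2).
Integrate: L := L₀·Dx.
L = (28 + 128·x + 256·x^2)·Dx + (-4 - 16·x)·Dx^2 + (1 + 8·x + 16·x^2)·Dx^3  (order 3).
h: a_k = 0, 0, -12, -16, 28, 32/5, 152/15, …
ICs: h(0) = 0, h′(0) = 0, h′′(0) = -24.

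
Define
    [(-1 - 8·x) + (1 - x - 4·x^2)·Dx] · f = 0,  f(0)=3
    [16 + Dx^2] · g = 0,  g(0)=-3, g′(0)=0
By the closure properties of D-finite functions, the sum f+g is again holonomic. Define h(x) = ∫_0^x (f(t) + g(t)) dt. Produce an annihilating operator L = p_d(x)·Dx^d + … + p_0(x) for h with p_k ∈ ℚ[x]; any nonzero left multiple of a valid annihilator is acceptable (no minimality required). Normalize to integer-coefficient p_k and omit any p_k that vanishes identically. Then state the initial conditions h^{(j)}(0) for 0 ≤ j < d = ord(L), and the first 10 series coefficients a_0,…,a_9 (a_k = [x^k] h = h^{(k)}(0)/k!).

L = (560 + 4608·x + 1664·x^2 + 6144·x^3 + 10240·x^4 + 16384·x^5)·Dx + (-208 + 272·x + 896·x^2 - 1408·x^3 - 1536·x^4 + 6144·x^5 + 8192·x^6)·Dx^2 + (35 + 288·x + 104·x^2 + 384·x^3 + 640·x^4 + 1024·x^5)·Dx^3 + (-13 + 17·x + 56·x^2 - 88·x^3 - 96·x^4 + 384·x^5 + 512·x^6)·Dx^4  (order 4).
h: a_k = 0, 0, 3/2, 13, 27/4, 11, 65/2, 8401/105, 1323/8, 366463/945, …
ICs: h(0) = 0, h′(0) = 0, h′′(0) = 3, h′′′(0) = 78.

f: a_k = 3, 3, 15, 27, 87, 195, 543, 1323, 3495, 8787, …
g: a_k = -3, 0, 24, 0, -32, 0, 256/15, 0, -512/105, 0, …
h₀=f+g: left-lcm gives L₀, ord ≤ 3.
Integrate: L := L₀·Dx.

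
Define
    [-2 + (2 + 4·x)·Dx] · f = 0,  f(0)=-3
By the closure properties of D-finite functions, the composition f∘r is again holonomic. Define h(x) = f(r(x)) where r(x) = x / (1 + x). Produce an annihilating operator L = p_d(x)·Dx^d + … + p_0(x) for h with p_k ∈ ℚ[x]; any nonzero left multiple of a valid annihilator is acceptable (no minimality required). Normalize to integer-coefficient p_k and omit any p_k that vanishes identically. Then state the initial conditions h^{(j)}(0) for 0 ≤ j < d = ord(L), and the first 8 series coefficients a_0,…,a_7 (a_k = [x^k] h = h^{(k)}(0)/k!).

L = -1 + (1 + 4·x + 3·x^2)·Dx  (order 1).
h: a_k = -3, -3, 9/2, -15/2, 111/8, -225/8, 981/16, -2259/16, …
ICs: h(0) = -3.

f: a_k = -3, -3, 3/2, -3/2, 15/8, -21/8, 63/16, -99/16, …
L₀ from L_f via x↦r, Dx↦r'^{-1}Dx.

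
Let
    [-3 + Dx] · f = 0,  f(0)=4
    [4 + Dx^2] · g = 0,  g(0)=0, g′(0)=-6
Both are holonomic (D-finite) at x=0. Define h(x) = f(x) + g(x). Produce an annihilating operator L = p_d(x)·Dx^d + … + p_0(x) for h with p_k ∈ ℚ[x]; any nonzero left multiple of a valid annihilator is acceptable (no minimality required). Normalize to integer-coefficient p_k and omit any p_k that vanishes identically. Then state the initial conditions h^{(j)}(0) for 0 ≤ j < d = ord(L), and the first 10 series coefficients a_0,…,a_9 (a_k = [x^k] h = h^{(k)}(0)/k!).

L = -12 + 4·Dx - 3·Dx^2 + Dx^3  (order 3).
h: a_k = 4, 6, 18, 22, 27/2, 73/10, 81/20, 761/420, 729/1120, 919/4320, …
ICs: h(0) = 4, h′(0) = 6, h′′(0) = 36.

f: a_k = 4, 12, 18, 18, 27/2, 81/10, 81/20, 243/140, 729/1120, 243/1120, …
g: a_k = 0, -6, 0, 4, 0, -4/5, 0, 8/105, 0, -4/945, …
L₀ := lclm(L_f,L_g); ord L₀ ≤ 1+2.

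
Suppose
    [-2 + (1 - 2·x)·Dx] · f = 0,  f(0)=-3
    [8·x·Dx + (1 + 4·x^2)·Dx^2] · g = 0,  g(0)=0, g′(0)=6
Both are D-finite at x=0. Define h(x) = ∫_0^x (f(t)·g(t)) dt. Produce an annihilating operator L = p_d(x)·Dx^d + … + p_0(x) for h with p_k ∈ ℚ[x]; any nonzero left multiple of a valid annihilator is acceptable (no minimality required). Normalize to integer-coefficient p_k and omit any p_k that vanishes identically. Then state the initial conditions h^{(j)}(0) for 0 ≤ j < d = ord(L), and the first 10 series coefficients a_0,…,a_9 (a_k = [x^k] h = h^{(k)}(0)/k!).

L = 16·x·Dx + (4 - 8·x + 32·x^2)·Dx^2 + (-1 + 2·x - 4·x^2 + 8·x^3)·Dx^3  (order 3).
h: a_k = 0, 0, -9, -12, -12, -96/5, -208/5, -2496/35, -3648/35, -19456/105, …
ICs: h(0) = 0, h′(0) = 0, h′′(0) = -18.

f: a_k = -3, -6, -12, -24, -48, -96, -192, -384, -768, -1536, …
g: a_k = 0, 6, 0, -8, 0, 96/5, 0, -384/7, 0, 512/3, …
h₀=f·g: eliminate ⇒ L₀, order ≤ 1·2.
Integrate: L := L₀·Dx.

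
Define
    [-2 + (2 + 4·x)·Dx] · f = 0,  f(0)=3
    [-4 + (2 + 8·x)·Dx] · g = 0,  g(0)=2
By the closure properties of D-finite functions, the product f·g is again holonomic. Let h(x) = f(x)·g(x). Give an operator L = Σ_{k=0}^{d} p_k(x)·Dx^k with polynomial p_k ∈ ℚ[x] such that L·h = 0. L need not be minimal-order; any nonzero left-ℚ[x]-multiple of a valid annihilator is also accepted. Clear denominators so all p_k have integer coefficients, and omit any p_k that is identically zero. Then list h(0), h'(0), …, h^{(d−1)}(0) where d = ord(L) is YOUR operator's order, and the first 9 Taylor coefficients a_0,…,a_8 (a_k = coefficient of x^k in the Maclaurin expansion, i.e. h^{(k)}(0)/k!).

L = (-3 - 8·x) + (1 + 6·x + 8·x^2)·Dx  (order 1).
h: a_k = 6, 18, -3, 9, -111/4, 351/4, -2271/8, 7497/8, -201543/64, …
ICs: h(0) = 6.

f: a_k = 3, 3, -3/2, 3/2, -15/8, 21/8, -63/16, 99/16, -1287/128, …
g: a_k = 2, 4, -4, 8, -20, 56, -168, 528, -1716, …
f·g: L₀ = L_f ⊗_s L_g, ord ≤ 1·1.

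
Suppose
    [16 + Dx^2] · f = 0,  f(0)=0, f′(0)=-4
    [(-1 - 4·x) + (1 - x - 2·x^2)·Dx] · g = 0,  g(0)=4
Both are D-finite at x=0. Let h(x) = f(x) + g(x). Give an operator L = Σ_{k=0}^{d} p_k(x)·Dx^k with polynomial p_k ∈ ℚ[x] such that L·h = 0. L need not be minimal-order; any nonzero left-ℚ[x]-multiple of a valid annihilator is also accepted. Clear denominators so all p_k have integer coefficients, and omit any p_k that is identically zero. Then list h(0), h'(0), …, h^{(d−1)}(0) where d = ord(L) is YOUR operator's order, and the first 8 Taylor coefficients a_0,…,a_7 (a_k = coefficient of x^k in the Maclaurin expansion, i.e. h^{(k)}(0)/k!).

f: a_k = 0, -4, 0, 32/3, 0, -128/15, 0, 1024/315, …
g: a_k = 4, 4, 12, 20, 44, 84, 172, 340, …
f+g: L₀ = lclm(L_f,L_g), ord ≤ 2+1.
L = (-368 - 1408·x + 256·x^2 - 512·x^3 - 2560·x^4 - 2048·x^5) + (176 - 336·x - 384·x^2 + 1024·x^3 + 384·x^4 - 1536·x^5 - 1024·x^6)·Dx + (-23 - 88·x + 16·x^2 - 32·x^3 - 160·x^4 - 128·x^5)·Dx^2 + (11 - 21·x - 24·x^2 + 64·x^3 + 24·x^4 - 96·x^5 - 64·x^6)·Dx^3  (order 3).
h: a_k = 4, 0, 12, 92/3, 44, 1132/15, 172, 108124/315, …
ICs: h(0) = 4, h′(0) = 0, h′′(0) = 24.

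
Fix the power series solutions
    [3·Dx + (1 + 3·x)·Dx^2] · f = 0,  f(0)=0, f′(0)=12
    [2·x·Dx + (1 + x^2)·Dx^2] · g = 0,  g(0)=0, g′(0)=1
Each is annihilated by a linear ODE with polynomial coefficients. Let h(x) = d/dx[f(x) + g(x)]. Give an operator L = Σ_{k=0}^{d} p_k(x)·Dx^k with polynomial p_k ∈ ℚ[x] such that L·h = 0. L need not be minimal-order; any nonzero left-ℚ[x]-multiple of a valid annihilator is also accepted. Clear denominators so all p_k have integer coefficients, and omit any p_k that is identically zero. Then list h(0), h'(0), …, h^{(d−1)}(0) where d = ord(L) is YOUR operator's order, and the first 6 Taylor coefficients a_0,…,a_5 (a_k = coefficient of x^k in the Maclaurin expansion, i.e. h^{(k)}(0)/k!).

L = (-6 - 54·x + 18·x^2 + 18·x^3) + (-20 - 12·x - 48·x^2 + 36·x^3 + 36·x^4)·Dx + (-3 - 7·x + 6·x^2 + 2·x^3 + 9·x^4 + 9·x^5)·Dx^2  (order 2).
h: a_k = 13, -36, 107, -324, 973, -2916, …
ICs: h(0) = 13, h′(0) = -36.

f: a_k = 0, 12, -18, 36, -81, 972/5, …
g: a_k = 0, 1, 0, -1/3, 0, 1/5, …
L₀ := lclm(L_f,L_g); ord L₀ ≤ 2+2.
h₀' ⇒ L via d/dx closure of L₀.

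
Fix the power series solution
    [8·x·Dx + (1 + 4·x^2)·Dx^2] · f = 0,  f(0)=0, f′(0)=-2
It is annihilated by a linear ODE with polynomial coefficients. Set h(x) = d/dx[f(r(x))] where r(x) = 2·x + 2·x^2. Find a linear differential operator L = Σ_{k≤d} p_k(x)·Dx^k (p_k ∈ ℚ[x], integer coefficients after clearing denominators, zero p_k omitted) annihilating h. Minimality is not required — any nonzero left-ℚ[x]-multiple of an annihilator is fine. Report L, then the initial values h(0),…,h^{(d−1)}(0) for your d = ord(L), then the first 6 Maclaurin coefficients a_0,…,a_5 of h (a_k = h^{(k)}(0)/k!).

f: a_k = 0, -2, 0, 8/3, 0, -32/5, …
Change of var in L_f (x↦r) gives L₀.
Differentiate: ansatz ord ≤ ord L₀ ⇒ L.
L = (-2 + 32·x + 128·x^2 + 192·x^3 + 96·x^4) + (1 + 2·x + 16·x^2 + 64·x^3 + 80·x^4 + 32·x^5)·Dx  (order 1).
h: a_k = -4, -8, 64, 256, -704, -6016, …
ICs: h(0) = -4.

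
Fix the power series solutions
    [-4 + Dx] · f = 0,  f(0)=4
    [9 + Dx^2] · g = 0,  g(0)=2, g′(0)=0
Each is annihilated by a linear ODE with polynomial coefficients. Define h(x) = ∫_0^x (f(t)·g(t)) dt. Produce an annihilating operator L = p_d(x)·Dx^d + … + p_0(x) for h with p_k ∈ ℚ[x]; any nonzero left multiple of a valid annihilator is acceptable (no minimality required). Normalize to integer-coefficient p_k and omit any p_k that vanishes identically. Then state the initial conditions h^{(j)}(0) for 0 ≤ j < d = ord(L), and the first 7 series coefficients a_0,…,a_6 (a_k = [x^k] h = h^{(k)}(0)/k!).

f: a_k = 4, 16, 32, 128/3, 128/3, 512/15, 1024/45, …
g: a_k = 2, 0, -9, 0, 27/4, 0, -81/40, …
L₀ := L_f ⊗_s L_g (sym. prod.), ord ≤ 2.
Integrate: L := L₀·Dx.
L = 25·Dx - 8·Dx^2 + Dx^3  (order 3).
h: a_k = 0, 8, 16, 28/3, -44/3, -527/15, -1558/45, …
ICs: h(0) = 0, h′(0) = 8, h′′(0) = 32.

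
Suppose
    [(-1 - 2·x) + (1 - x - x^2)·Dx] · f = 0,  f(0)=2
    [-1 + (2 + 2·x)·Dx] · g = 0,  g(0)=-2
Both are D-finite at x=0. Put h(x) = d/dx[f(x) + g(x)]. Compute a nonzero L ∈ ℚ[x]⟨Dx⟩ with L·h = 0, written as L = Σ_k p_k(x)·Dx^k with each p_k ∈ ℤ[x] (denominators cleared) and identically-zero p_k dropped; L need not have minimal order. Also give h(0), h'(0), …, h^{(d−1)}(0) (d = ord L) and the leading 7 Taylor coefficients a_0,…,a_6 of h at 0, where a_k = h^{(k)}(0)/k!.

f: a_k = 2, 2, 4, 6, 10, 16, 26, …
g: a_k = -2, -1, 1/4, -1/8, 5/64, -7/128, 21/512, …
h₀=f+g: left-lcm gives L₀, ord ≤ 2.
Derive L from L₀ (diff closure).
L = (-48 - 138·x - 156·x^2 - 84·x^3 - 30·x^4) + (-69 - 336·x - 615·x^2 - 576·x^3 - 321·x^4 - 90·x^5)·Dx + (18 + 42·x + 6·x^2 - 82·x^3 - 126·x^4 - 82·x^5 - 20·x^6)·Dx^2  (order 2).
h: a_k = 1, 17/2, 141/8, 645/16, 10205/128, 39999/256, 300825/1024, …
ICs: h(0) = 1, h′(0) = 17/2.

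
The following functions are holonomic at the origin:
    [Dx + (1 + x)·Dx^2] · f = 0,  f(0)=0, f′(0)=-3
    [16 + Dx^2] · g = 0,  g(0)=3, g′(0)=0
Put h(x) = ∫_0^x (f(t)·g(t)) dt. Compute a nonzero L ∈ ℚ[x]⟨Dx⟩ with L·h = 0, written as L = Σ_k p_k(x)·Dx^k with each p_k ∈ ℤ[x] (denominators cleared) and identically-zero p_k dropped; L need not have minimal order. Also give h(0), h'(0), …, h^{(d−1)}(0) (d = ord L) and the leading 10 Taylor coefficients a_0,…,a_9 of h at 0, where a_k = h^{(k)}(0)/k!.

L = (15072 + 62976·x + 97024·x^2 + 65536·x^3 + 16384·x^4)·Dx + (1984 + 6080·x + 6144·x^2 + 2048·x^3)·Dx^2 + (1950 + 8000·x + 12192·x^2 + 8192·x^3 + 2048·x^4)·Dx^3 + (124 + 380·x + 384·x^2 + 128·x^3)·Dx^4 + (63 + 254·x + 383·x^2 + 256·x^3 + 64·x^4)·Dx^5  (order 5).
h: a_k = 0, 0, -9/2, 3/2, 69/4, -27/4, -123/10, 9/2, 1131/280, -499/360, …
ICs: h(0) = 0, h′(0) = 0, h′′(0) = -9, h′′′(0) = 9, h′′′′(0) = 414.

f: a_k = 0, -3, 3/2, -1, 3/4, -3/5, 1/2, -3/7, 3/8, -1/3, …
g: a_k = 3, 0, -24, 0, 32, 0, -256/15, 0, 512/105, 0, …
Sym-product of L_f,L_g gives L₀ (≤ ord 4).
∫: right-multiply L₀ by Dx.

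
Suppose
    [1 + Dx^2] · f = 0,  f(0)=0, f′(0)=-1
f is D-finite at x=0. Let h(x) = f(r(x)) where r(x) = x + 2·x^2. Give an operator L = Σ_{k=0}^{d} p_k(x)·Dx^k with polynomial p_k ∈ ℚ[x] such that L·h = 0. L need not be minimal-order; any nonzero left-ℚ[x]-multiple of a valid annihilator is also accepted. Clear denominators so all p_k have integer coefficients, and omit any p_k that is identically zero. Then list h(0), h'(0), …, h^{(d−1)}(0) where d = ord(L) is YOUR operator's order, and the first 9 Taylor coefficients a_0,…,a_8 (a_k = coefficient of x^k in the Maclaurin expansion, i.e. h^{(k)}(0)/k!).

f: a_k = 0, -1, 0, 1/6, 0, -1/120, 0, 1/5040, 0, …
L₀ from L_f via x↦r, Dx↦r'^{-1}Dx.
L = (1 + 12·x + 48·x^2 + 64·x^3) - 4·Dx + (1 + 4·x)·Dx^2  (order 2).
h: a_k = 0, -1, -2, 1/6, 1, 239/120, 5/4, -1679/5040, -239/360, …
ICs: h(0) = 0, h′(0) = -1.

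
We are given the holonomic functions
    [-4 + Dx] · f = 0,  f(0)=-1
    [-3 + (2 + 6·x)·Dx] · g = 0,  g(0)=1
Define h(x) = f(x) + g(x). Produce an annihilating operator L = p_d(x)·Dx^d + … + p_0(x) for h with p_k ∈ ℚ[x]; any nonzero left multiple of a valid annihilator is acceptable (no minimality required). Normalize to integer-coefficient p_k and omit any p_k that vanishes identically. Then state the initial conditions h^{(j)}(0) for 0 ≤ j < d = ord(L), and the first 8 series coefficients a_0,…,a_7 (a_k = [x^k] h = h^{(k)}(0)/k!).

f: a_k = -1, -4, -8, -32/3, -32/3, -128/15, -256/45, -1024/315, …
g: a_k = 1, 3/2, -9/8, 27/16, -405/128, 1701/256, -15309/1024, 72171/2048, …
Sum ⇒ L₀ = lclm(L_f,L_g) in ℚ(x)⟨Dx⟩.
L = (132 + 288·x) + (-73 - 384·x - 576·x^2)·Dx + (10 + 78·x + 144·x^2)·Dx^2  (order 2).
h: a_k = 0, -5/2, -73/8, -431/48, -5311/384, -7253/3840, -951049/46080, 20636713/645120, …
ICs: h(0) = 0, h′(0) = -5/2.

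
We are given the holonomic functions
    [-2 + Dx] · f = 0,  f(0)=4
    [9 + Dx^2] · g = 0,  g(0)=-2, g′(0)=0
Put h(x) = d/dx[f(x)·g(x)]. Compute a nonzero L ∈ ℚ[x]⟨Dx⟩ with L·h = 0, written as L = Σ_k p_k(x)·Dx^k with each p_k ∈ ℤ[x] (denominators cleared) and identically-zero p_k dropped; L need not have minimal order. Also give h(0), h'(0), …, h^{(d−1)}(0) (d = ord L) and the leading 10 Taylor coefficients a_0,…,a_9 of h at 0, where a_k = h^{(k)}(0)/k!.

L = 13 - 4·Dx + Dx^2  (order 2).
h: a_k = -16, 40, 184, 476/3, -122/3, -407/3, -3277/45, 239/630, 43079/2520, 68305/9072, …
ICs: h(0) = -16, h′(0) = 40.

f: a_k = 4, 8, 8, 16/3, 8/3, 16/15, 16/45, 32/315, 8/315, 16/2835, …
g: a_k = -2, 0, 9, 0, -27/4, 0, 81/40, 0, -729/2240, 0, …
Product ⇒ symmetric product L₀, ord ≤ 2.
h₀' ⇒ L via d/dx closure of L₀.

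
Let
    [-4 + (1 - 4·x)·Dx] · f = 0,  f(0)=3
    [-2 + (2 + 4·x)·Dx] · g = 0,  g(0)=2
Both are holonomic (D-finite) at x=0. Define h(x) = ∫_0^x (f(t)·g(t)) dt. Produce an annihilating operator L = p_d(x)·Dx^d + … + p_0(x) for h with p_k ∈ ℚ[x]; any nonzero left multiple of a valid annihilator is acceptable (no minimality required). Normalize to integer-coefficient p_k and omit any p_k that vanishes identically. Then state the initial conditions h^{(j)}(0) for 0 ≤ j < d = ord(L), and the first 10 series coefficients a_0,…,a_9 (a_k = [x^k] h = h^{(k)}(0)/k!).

L = (5 + 4·x)·Dx + (-1 + 2·x + 8·x^2)·Dx^2  (order 2).
h: a_k = 0, 6, 15, 39, 471/4, 7521/20, 10035/8, 240777/56, 963207/64, 3424593/64, …
ICs: h(0) = 0, h′(0) = 6.

f: a_k = 3, 12, 48, 192, 768, 3072, 12288, 49152, 196608, 786432, …
g: a_k = 2, 2, -1, 1, -5/4, 7/4, -21/8, 33/8, -429/64, 715/64, …
Product ⇒ symmetric product L₀, ord ≤ 1.
Integrate: L := L₀·Dx.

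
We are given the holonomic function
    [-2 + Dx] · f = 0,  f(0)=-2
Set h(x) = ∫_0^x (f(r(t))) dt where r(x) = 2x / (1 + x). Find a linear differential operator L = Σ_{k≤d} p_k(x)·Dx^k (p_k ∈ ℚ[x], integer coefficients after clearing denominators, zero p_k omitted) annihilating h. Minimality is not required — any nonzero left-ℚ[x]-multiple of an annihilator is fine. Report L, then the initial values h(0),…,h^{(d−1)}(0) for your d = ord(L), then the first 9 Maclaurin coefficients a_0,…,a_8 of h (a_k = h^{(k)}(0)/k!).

L = -4·Dx + (1 + 2·x + x^2)·Dx^2  (order 2).
h: a_k = 0, -2, -4, -8/3, 2/3, 8/15, -28/45, 88/315, 17/315, …
ICs: h(0) = 0, h′(0) = -2.

f: a_k = -2, -4, -4, -8/3, -4/3, -8/15, -8/45, -16/315, -4/315, …
h₀=f(r): pull back L_f along r ⇒ L₀.
h=∫₀ˣh₀: take L = L₀·Dx.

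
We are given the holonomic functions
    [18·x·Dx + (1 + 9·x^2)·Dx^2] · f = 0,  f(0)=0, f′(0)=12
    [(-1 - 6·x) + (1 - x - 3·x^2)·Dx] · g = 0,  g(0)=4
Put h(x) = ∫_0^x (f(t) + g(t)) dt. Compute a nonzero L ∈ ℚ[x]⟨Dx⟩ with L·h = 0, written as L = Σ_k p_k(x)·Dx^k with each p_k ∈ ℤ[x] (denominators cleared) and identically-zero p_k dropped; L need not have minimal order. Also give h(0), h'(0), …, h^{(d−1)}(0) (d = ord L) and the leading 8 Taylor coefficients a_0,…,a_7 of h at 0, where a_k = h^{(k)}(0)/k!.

f: a_k = 0, 12, 0, -36, 0, 972/5, 0, -8748/7, …
g: a_k = 4, 4, 16, 28, 76, 160, 388, 868, …
f+g: L₀ = lclm(L_f,L_g), ord ≤ 2+1.
h=∫h₀ ⇒ L = L₀·Dx.
L = (72 - 288·x - 4428·x^2 - 9720·x^3 - 33534·x^4 - 13122·x^6)·Dx^2 + (-30 - 180·x - 144·x^2 - 1728·x^3 - 9153·x^4 - 23814·x^5 - 2187·x^6 - 13122·x^7)·Dx^3 + (4 + 14·x + 114·x^2 - 36·x^3 + 459·x^4 - 1539·x^5 - 2430·x^6 - 729·x^7 - 2187·x^8)·Dx^4  (order 4).
h: a_k = 0, 4, 8, 16/3, -2, 76/5, 886/15, 388/7, …
ICs: h(0) = 0, h′(0) = 4, h′′(0) = 16, h′′′(0) = 32.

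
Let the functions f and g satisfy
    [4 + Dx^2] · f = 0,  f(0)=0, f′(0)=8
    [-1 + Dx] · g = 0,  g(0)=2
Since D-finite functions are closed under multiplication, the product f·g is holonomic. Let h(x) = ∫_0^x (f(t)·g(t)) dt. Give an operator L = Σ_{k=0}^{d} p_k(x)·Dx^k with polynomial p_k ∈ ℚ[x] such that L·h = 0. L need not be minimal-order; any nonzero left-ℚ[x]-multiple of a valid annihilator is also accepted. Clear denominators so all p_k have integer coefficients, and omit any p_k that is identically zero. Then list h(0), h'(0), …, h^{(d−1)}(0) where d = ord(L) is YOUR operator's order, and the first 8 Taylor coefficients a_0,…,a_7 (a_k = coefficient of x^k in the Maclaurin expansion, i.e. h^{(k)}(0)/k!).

L = 5·Dx - 2·Dx^2 + Dx^3  (order 3).
h: a_k = 0, 0, 8, 16/3, -2/3, -8/5, -19/45, 22/315, …
ICs: h(0) = 0, h′(0) = 0, h′′(0) = 16.

f: a_k = 0, 8, 0, -16/3, 0, 16/15, 0, -32/315, …
g: a_k = 2, 2, 1, 1/3, 1/12, 1/60, 1/360, 1/2520, …
h₀=f·g: eliminate ⇒ L₀, order ≤ 2·1.
h=∫h₀ ⇒ L = L₀·Dx.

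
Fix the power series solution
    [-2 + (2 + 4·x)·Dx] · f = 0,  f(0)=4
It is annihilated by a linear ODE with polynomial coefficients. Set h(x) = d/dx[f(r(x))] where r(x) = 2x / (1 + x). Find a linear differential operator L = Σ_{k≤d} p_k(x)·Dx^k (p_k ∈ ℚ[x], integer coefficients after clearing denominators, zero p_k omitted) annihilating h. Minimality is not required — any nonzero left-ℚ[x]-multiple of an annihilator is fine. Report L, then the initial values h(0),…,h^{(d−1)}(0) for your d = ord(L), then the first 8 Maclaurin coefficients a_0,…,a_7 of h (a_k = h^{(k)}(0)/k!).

f: a_k = 4, 4, -2, 2, -5/2, 7/2, -21/4, 33/4, …
Change of var in L_f (x↦r) gives L₀.
Differentiate: ansatz ord ≤ ord L₀ ⇒ L.
L = (-4 - 10·x) + (-1 - 6·x - 5·x^2)·Dx  (order 1).
h: a_k = 8, -32, 120, -480, 2040, -9024, 40936, -188800, …
ICs: h(0) = 8.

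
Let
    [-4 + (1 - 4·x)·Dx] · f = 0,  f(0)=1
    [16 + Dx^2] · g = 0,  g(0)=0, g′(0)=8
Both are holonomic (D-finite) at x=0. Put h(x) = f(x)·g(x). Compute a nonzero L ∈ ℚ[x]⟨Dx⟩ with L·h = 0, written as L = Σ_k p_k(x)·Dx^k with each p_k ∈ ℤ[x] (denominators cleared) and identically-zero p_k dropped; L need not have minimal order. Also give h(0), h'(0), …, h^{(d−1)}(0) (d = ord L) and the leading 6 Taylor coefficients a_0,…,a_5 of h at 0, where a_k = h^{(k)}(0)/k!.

f: a_k = 1, 4, 16, 64, 256, 1024, …
g: a_k = 0, 8, 0, -64/3, 0, 256/15, …
Product ⇒ symmetric product L₀, ord ≤ 2.
L = (-16 + 64·x) + 8·Dx + (-1 + 4·x)·Dx^2  (order 2).
h: a_k = 0, 8, 32, 320/3, 1280/3, 25856/15, …
ICs: h(0) = 0, h′(0) = 8.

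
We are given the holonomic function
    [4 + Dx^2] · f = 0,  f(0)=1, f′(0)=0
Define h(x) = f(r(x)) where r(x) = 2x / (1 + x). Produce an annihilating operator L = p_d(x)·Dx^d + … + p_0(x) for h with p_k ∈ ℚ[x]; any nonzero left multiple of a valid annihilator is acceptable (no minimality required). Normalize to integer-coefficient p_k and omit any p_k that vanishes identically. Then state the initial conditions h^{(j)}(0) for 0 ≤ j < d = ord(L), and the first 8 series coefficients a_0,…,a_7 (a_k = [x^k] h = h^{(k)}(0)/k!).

L = 16 + (2 + 6·x + 6·x^2 + 2·x^3)·Dx + (1 + 4·x + 6·x^2 + 4·x^3 + x^4)·Dx^2  (order 2).
h: a_k = 1, 0, -8, 16, -40/3, -32/3, 2744/45, -656/5, …
ICs: h(0) = 1, h′(0) = 0.

f: a_k = 1, 0, -2, 0, 2/3, 0, -4/45, 0, …
Substitute x→r, Dx→(1/r')Dx; clear ⇒ L₀.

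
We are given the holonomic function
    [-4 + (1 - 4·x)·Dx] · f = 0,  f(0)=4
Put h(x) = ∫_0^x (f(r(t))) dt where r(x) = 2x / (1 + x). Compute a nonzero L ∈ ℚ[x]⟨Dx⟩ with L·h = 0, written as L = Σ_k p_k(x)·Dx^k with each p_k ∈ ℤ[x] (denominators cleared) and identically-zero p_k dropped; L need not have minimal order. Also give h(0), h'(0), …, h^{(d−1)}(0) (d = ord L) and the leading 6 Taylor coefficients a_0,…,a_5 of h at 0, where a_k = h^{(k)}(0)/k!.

L = 8·Dx + (-1 + 6·x + 7·x^2)·Dx^2  (order 2).
h: a_k = 0, 4, 16, 224/3, 392, 10976/5, …
ICs: h(0) = 0, h′(0) = 4.

f: a_k = 4, 16, 64, 256, 1024, 4096, …
L₀ from L_f via x↦r, Dx↦r'^{-1}Dx.
h=∫₀ˣh₀: take L = L₀·Dx.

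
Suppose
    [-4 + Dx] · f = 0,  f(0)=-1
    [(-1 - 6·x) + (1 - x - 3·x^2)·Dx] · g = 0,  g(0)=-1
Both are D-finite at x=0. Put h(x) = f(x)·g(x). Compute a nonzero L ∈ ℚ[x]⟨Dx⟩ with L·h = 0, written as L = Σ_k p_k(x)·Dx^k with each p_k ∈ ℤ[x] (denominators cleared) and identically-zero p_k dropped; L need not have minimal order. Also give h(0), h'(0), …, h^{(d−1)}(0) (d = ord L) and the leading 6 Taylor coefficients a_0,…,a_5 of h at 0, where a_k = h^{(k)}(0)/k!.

f: a_k = -1, -4, -8, -32/3, -32/3, -128/15, …
g: a_k = -1, -1, -4, -7, -19, -40, …
L₀ := L_f ⊗_s L_g (sym. prod.), ord ≤ 1.
L = (5 + 2·x - 12·x^2) + (-1 + x + 3·x^2)·Dx  (order 1).
h: a_k = 1, 5, 16, 125/3, 301/3, 3508/15, …
ICs: h(0) = 1.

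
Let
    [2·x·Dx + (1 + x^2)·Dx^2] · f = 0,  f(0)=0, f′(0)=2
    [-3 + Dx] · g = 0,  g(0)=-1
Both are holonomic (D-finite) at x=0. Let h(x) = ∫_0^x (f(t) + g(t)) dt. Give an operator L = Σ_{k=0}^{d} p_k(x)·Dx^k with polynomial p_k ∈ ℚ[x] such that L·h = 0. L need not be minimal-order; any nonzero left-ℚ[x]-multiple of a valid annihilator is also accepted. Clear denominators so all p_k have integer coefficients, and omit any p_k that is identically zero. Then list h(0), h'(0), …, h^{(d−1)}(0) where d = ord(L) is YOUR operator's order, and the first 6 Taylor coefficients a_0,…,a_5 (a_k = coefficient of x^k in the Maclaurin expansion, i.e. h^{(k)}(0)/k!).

f: a_k = 0, 2, 0, -2/3, 0, 2/5, …
g: a_k = -1, -3, -9/2, -9/2, -27/8, -81/40, …
L₀ := lclm(L_f,L_g); ord L₀ ≤ 2+1.
∫: right-multiply L₀ by Dx.
L = (6 - 18·x - 18·x^2 - 18·x^3)·Dx^2 + (-11 - 12·x^2 - 9·x^4)·Dx^3 + (3 + 2·x + 6·x^2 + 2·x^3 + 3·x^4)·Dx^4  (order 4).
h: a_k = 0, -1, -1/2, -3/2, -31/24, -27/40, …
ICs: h(0) = 0, h′(0) = -1, h′′(0) = -1, h′′′(0) = -9.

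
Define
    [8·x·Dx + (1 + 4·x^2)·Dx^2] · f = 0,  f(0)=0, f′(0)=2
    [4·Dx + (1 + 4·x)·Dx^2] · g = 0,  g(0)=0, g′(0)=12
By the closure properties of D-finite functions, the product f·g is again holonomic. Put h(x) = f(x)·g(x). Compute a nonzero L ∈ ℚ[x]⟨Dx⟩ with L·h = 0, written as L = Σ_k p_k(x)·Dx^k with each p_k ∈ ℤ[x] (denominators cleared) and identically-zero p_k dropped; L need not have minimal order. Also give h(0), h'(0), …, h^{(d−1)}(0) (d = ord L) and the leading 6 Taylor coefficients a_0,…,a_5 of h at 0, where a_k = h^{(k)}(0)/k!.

L = (96 + 640·x + 1408·x^2 + 7680·x^3 + 15360·x^4 + 26624·x^5 + 8192·x^7)·Dx + (24 + 320·x + 2656·x^2 + 9728·x^3 + 28160·x^4 + 47616·x^5 + 71680·x^6 + 6144·x^7 + 28672·x^8)·Dx^2 + (12 + 104·x + 672·x^2 + 2976·x^3 + 8256·x^4 + 18048·x^5 + 24576·x^6 + 35328·x^7 + 6144·x^8 + 16384·x^9)·Dx^3 + (1 + 12·x + 68·x^2 + 256·x^3 + 696·x^4 + 1536·x^5 + 2688·x^6 + 3072·x^7 + 4224·x^8 + 1024·x^9 + 2048·x^10)·Dx^4  (order 4).
h: a_k = 0, 0, 24, -48, 96, -320, …
ICs: h(0) = 0, h′(0) = 0, h′′(0) = 48, h′′′(0) = -288.

f: a_k = 0, 2, 0, -8/3, 0, 32/5, …
g: a_k = 0, 12, -24, 64, -192, 3072/5, …
h₀=f·g: eliminate ⇒ L₀, order ≤ 2·2.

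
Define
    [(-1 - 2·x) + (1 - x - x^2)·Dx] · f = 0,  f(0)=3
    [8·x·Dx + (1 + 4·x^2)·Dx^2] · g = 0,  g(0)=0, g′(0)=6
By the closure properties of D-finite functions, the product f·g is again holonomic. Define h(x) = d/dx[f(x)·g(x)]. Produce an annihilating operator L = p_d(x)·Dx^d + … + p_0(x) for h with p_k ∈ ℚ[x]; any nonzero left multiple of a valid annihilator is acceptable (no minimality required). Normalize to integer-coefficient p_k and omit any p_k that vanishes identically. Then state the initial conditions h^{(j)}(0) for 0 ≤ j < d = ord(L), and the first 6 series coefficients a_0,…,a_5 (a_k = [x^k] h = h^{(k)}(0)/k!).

f: a_k = 3, 3, 6, 9, 15, 24, …
g: a_k = 0, 6, 0, -8, 0, 96/5, …
Product ⇒ symmetric product L₀, ord ≤ 2.
h=h₀': d/dx-closure on L₀ ⇒ L.
L = (-10 + 264·x^2 + 384·x^3 + 576·x^4) + (7 + 22·x + 12·x^2 + 88·x^3 + 384·x^4 + 384·x^5)·Dx + (-1 - 3·x - 11·x^2 + 4·x^3 - 16·x^4 + 64·x^5 + 48·x^6)·Dx^2  (order 2).
h: a_k = 18, 36, 36, 120, 498, 3888/5, …
ICs: h(0) = 18, h′(0) = 36.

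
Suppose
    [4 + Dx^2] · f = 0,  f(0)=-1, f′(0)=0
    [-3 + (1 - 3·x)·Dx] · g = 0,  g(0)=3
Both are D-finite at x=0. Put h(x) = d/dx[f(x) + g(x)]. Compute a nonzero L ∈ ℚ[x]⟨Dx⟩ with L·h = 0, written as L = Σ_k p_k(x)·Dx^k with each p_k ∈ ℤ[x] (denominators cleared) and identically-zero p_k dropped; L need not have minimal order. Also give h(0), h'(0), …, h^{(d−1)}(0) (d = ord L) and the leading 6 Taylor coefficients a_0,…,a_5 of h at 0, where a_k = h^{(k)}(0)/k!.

f: a_k = -1, 0, 2, 0, -2/3, 0, …
g: a_k = 3, 9, 27, 81, 243, 729, …
f+g: L₀ = lclm(L_f,L_g), ord ≤ 2+1.
h=h₀': d/dx-closure on L₀ ⇒ L.
L = (1344 - 288·x + 432·x^2) + (-116 + 396·x - 216·x^2 + 216·x^3)·Dx + (336 - 72·x + 108·x^2)·Dx^2 + (-29 + 99·x - 54·x^2 + 54·x^3)·Dx^3  (order 3).
h: a_k = 9, 58, 243, 2908/3, 3645, 196838/15, …
ICs: h(0) = 9, h′(0) = 58, h′′(0) = 486.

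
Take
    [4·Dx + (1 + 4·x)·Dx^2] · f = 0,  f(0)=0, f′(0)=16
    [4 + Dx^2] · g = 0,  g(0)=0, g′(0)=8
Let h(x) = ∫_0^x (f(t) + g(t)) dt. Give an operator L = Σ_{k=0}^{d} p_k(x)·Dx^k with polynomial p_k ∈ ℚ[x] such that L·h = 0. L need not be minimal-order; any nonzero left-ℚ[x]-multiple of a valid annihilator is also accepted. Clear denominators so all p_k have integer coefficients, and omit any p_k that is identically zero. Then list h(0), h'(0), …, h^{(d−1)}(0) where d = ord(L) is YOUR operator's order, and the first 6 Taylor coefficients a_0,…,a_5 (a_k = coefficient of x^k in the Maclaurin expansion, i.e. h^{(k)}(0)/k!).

L = (400 + 128·x + 256·x^2)·Dx^2 + (36 + 176·x + 192·x^2 + 256·x^3)·Dx^3 + (100 + 32·x + 64·x^2)·Dx^4 + (9 + 44·x + 48·x^2 + 64·x^3)·Dx^5  (order 5).
h: a_k = 0, 0, 12, -32/3, 20, -256/5, …
ICs: h(0) = 0, h′(0) = 0, h′′(0) = 24, h′′′(0) = -64, h′′′′(0) = 480.

f: a_k = 0, 16, -32, 256/3, -256, 4096/5, …
g: a_k = 0, 8, 0, -16/3, 0, 16/15, …
f+g: L₀ = lclm(L_f,L_g), ord ≤ 2+2.
h=∫₀ˣh₀: take L = L₀·Dx.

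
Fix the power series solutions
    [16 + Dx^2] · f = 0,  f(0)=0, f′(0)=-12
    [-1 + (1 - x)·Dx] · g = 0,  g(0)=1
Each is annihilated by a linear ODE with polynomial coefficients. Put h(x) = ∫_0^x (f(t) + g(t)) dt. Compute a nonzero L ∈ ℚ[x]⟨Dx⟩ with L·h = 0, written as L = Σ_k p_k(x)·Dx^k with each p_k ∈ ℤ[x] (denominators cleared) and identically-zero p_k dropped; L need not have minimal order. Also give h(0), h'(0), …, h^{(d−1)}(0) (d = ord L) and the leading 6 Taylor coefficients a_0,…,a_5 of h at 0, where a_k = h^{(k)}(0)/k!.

f: a_k = 0, -12, 0, 32, 0, -128/5, …
g: a_k = 1, 1, 1, 1, 1, 1, …
h₀=f+g: left-lcm gives L₀, ord ≤ 3.
h=∫₀ˣh₀: take L = L₀·Dx.
L = (-176 + 256·x - 128·x^2)·Dx + (144 - 400·x + 384·x^2 - 128·x^3)·Dx^2 + (-11 + 16·x - 8·x^2)·Dx^3 + (9 - 25·x + 24·x^2 - 8·x^3)·Dx^4  (order 4).
h: a_k = 0, 1, -11/2, 1/3, 33/4, 1/5, …
ICs: h(0) = 0, h′(0) = 1, h′′(0) = -11, h′′′(0) = 2.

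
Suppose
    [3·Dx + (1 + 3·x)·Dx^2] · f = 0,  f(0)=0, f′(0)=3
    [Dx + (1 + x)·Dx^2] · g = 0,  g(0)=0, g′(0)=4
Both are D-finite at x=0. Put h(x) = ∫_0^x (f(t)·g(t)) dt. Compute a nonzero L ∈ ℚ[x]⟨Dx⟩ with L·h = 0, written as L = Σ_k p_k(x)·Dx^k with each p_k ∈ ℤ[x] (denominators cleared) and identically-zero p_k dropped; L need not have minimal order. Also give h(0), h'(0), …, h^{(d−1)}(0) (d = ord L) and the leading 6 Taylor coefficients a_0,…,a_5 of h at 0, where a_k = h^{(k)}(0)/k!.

f: a_k = 0, 3, -9/2, 9, -81/4, 243/5, …
g: a_k = 0, 4, -2, 4/3, -1, 4/5, …
Product ⇒ symmetric product L₀, ord ≤ 4.
Integrate: L := L₀·Dx.
L = (30 + 72·x + 54·x^2)·Dx^2 + (76 + 354·x + 540·x^2 + 270·x^3)·Dx^3 + (29 + 200·x + 486·x^2 + 504·x^3 + 189·x^4)·Dx^4 + (2 + 19·x + 68·x^2 + 114·x^3 + 90·x^4 + 27·x^5)·Dx^5  (order 5).
h: a_k = 0, 0, 0, 4, -6, 49/5, …
ICs: h(0) = 0, h′(0) = 0, h′′(0) = 0, h′′′(0) = 24, h′′′′(0) = -144.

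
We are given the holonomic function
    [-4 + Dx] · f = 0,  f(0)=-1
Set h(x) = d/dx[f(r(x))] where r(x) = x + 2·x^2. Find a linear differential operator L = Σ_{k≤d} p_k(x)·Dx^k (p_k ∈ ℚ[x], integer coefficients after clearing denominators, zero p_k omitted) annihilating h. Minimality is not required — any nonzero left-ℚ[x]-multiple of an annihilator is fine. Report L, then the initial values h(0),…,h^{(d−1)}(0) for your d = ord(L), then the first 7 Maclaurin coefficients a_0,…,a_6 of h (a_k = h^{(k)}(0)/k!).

L = (8 + 32·x + 64·x^2) + (-1 - 4·x)·Dx  (order 1).
h: a_k = -4, -32, -128, -1280/3, -3328/3, -38912/15, -237568/45, …
ICs: h(0) = -4.

f: a_k = -1, -4, -8, -32/3, -32/3, -128/15, -256/45, …
L₀ from L_f via x↦r, Dx↦r'^{-1}Dx.
h₀' ⇒ L via d/dx closure of L₀.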